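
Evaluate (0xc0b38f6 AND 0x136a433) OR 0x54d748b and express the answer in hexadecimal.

0x54f74bb

0xc0b38f6 AND 0x136a433 = 0x0022032.
Then OR with 0x54d748b.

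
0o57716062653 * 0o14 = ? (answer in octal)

0o1076651142004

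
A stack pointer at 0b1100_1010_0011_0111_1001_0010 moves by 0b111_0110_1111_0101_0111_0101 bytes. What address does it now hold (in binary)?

0b1010000010010110100000111

Add column by column in base 2, right to left:
  0+1 = 1
  1+0 = 1
  0+1 = 1
  0+0 = 0
  1+1 = 0 carry 1
  0+1+1 = 0 carry 1
  0+1+1 = 0 carry 1
  1+0+1 = 0 carry 1
  1+1+1 = 1 carry 1
  1+0+1 = 0 carry 1
  1+1+1 = 1 carry 1
  0+0+1 = 1
  1+1 = 0 carry 1
  1+1+1 = 1 carry 1
  0+1+1 = 0 carry 1
  0+1+1 = 0 carry 1
  0+0+1 = 1
  1+1 = 0 carry 1
  0+1+1 = 0 carry 1
  1+0+1 = 0 carry 1
  0+1+1 = 0 carry 1
  0+1+1 = 0 carry 1
  1+1+1 = 1 carry 1
  1+0+1 = 0 carry 1
  final carry 1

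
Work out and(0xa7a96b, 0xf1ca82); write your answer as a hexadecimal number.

AND each hex digit independently (no carries):
  a&f=a, 7&1=1, a&c=8, 9&a=8, 6&8=0, b&2=2

0xa18802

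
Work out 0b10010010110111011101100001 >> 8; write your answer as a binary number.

0b100100101101110111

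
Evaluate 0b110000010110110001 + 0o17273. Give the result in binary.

0b110010010001101100

0o17273 = 0b1111010111011 in binary.
Add column by column in base 2, right to left:
  1+1 = 0 carry 1
  0+1+1 = 0 carry 1
  0+0+1 = 1
  0+1 = 1
  1+1 = 0 carry 1
  1+1+1 = 1 carry 1
  0+0+1 = 1
  1+1 = 0 carry 1
  1+0+1 = 0 carry 1
  0+1+1 = 0 carry 1
  1+1+1 = 1 carry 1
  0+1+1 = 0 carry 1
  0+1+1 = 0 carry 1
  0+0+1 = 1
  0+0 = 0
  0+0 = 0
  1+0 = 1
  1+0 = 1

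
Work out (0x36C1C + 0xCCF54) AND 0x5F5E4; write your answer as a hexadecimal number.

0x3160

Add column by column in base 16, right to left:
  C+4 = 0 carry 1
  1+5+1 = 7
  C+F = B carry 1
  6+C+1 = 3 carry 1
  3+C+1 = 0 carry 1
  final carry 1
Sum = 0x103B70; now AND with 0x5F5E4:
  1&0=0, 0&5=0, 3&F=3, B&5=1, 7&E=6, 0&4=0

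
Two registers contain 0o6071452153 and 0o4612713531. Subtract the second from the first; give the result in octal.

0o1256536422

Subtract column by column in base 8:
  3-1 → 2
  5-3 → 2
  1-5 → 4 (borrow)
  2-3-1 → 6 (borrow)
  5-1-1 → 3
  4-7 → 5 (borrow)
  1-2-1 → 6 (borrow)
  7-1-1 → 5
  0-6 → 2 (borrow)
  6-4-1 → 1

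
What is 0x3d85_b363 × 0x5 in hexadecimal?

Multiply each base-16 digit by 5, carrying:
  3×5 = 15 → write f
  6×5 = 30 → write e carry 1
  3×5+1 = 16 → write 0 carry 1
  b×5+1 = 56 → write 8 carry 3
  5×5+3 = 28 → write c carry 1
  8×5+1 = 41 → write 9 carry 2
  d×5+2 = 67 → write 3 carry 4
  3×5+4 = 19 → write 3 carry 1
  remaining carry: 1

0x1339c80ef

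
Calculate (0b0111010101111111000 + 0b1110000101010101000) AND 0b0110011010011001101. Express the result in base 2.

0b100011010010000000

Add column by column in base 2, right to left:
  0+0 = 0
  0+0 = 0
  0+0 = 0
  1+1 = 0 carry 1
  1+0+1 = 0 carry 1
  1+1+1 = 1 carry 1
  1+0+1 = 0 carry 1
  1+1+1 = 1 carry 1
  1+0+1 = 0 carry 1
  1+1+1 = 1 carry 1
  0+0+1 = 1
  1+1 = 0 carry 1
  0+0+1 = 1
  1+0 = 1
  0+0 = 0
  1+0 = 1
  1+1 = 0 carry 1
  1+1+1 = 1 carry 1
  0+1+1 = 0 carry 1
  final carry 1
Sum = 0b10101011011010100000; now AND with 0b0110011010011001101:
  10101011011010100000
& 00110011010011001101
= 00100011010010000000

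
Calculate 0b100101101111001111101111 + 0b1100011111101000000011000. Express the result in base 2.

0b10001001101100010000000111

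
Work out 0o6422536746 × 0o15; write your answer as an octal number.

Multiply each base-8 digit by 13, carrying:
  6×13 = 78 → write 6 carry 9
  4×13+9 = 61 → write 5 carry 7
  7×13+7 = 98 → write 2 carry 12
  6×13+12 = 90 → write 2 carry 11
  3×13+11 = 50 → write 2 carry 6
  5×13+6 = 71 → write 7 carry 8
  2×13+8 = 34 → write 2 carry 4
  2×13+4 = 30 → write 6 carry 3
  4×13+3 = 55 → write 7 carry 6
  6×13+6 = 84 → write 4 carry 10
  remaining carry: 12

0o124762722256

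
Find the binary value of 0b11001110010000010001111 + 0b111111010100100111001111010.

0b1000010100010110111100001001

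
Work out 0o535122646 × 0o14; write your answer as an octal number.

0o10135741710

Multiply each base-8 digit by 12, carrying:
  6×12 = 72 → write 0 carry 9
  4×12+9 = 57 → write 1 carry 7
  6×12+7 = 79 → write 7 carry 9
  2×12+9 = 33 → write 1 carry 4
  2×12+4 = 28 → write 4 carry 3
  1×12+3 = 15 → write 7 carry 1
  5×12+1 = 61 → write 5 carry 7
  3×12+7 = 43 → write 3 carry 5
  5×12+5 = 65 → write 1 carry 8
  remaining carry: 10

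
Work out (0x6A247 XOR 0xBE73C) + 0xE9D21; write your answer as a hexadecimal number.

0x1BE29C

First 0x6A247 XOR 0xBE73C = 0xD457B.
Add column by column in base 16, right to left:
  B+1 = C
  7+2 = 9
  5+D = 2 carry 1
  4+9+1 = E
  D+E = B carry 1
  final carry 1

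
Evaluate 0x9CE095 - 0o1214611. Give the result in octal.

0x9CE095 = 0o47160225 in octal.
Subtract column by column in base 8:
  5-1 → 4
  2-1 → 1
  2-6 → 4 (borrow)
  0-4-1 → 3 (borrow)
  6-1-1 → 4
  1-2 → 7 (borrow)
  7-1-1 → 5
  4-0 → 4

0o45743414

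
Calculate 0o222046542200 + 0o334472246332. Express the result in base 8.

0o556541010532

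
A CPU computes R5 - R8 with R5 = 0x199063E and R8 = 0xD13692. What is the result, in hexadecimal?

0xC7CFAC

Subtract column by column in base 16:
  E-2 → C
  3-9 → A (borrow)
  6-6-1 → F (borrow)
  0-3-1 → C (borrow)
  9-1-1 → 7
  9-D → C (borrow)
  1-0-1 → 0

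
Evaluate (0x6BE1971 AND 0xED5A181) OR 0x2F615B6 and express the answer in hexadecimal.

0x6BE1971 AND 0xED5A181 = 0x6940101.
Then OR with 0x2F615B6.

0x6F615B7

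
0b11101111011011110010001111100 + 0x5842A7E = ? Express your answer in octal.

0o4334407372

0b11101111011011110010001111100 = 0o3573362174 in octal.
0x5842A7E = 0o541025176 in octal.
Add column by column in base 8, right to left:
  4+6 = 2 carry 1
  7+7+1 = 7 carry 1
  1+1+1 = 3
  2+5 = 7
  6+2 = 0 carry 1
  3+0+1 = 4
  3+1 = 4
  7+4 = 3 carry 1
  5+5+1 = 3 carry 1
  3+0+1 = 4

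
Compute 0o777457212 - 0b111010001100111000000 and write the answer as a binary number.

0b111111000010100010011001010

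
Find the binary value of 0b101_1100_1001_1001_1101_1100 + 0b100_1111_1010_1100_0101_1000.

Add column by column in base 2, right to left:
  0+0 = 0
  0+0 = 0
  1+0 = 1
  1+1 = 0 carry 1
  1+1+1 = 1 carry 1
  0+0+1 = 1
  1+1 = 0 carry 1
  1+0+1 = 0 carry 1
  1+0+1 = 0 carry 1
  0+0+1 = 1
  0+1 = 1
  1+1 = 0 carry 1
  1+0+1 = 0 carry 1
  0+1+1 = 0 carry 1
  0+0+1 = 1
  1+1 = 0 carry 1
  0+1+1 = 0 carry 1
  0+1+1 = 0 carry 1
  1+1+1 = 1 carry 1
  1+1+1 = 1 carry 1
  1+0+1 = 0 carry 1
  0+0+1 = 1
  1+1 = 0 carry 1
  final carry 1

0b101011000100011000110100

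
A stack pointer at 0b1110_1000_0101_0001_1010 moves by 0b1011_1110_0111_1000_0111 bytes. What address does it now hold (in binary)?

Add column by column in base 2, right to left:
  0+1 = 1
  1+1 = 0 carry 1
  0+1+1 = 0 carry 1
  1+0+1 = 0 carry 1
  1+0+1 = 0 carry 1
  0+0+1 = 1
  0+0 = 0
  0+1 = 1
  1+1 = 0 carry 1
  0+1+1 = 0 carry 1
  1+1+1 = 1 carry 1
  0+0+1 = 1
  0+0 = 0
  0+1 = 1
  0+1 = 1
  1+1 = 0 carry 1
  0+1+1 = 0 carry 1
  1+1+1 = 1 carry 1
  1+0+1 = 0 carry 1
  1+1+1 = 1 carry 1
  final carry 1

0b110100110110010100001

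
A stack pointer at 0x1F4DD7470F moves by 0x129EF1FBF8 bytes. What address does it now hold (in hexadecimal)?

0x31ECC94307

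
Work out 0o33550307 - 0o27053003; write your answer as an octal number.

Subtract column by column in base 8:
  7-3 → 4
  0-0 → 0
  3-0 → 3
  0-3 → 5 (borrow)
  5-5-1 → 7 (borrow)
  5-0-1 → 4
  3-7 → 4 (borrow)
  3-2-1 → 0

0o4475304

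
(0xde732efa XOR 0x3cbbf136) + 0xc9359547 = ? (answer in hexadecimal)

First 0xde732efa XOR 0x3cbbf136 = 0xe2c8dfcc.
Add column by column in base 16, right to left:
  c+7 = 3 carry 1
  c+4+1 = 1 carry 1
  f+5+1 = 5 carry 1
  d+9+1 = 7 carry 1
  8+5+1 = e
  c+3 = f
  2+9 = b
  e+c = a carry 1
  final carry 1

0x1abfe7513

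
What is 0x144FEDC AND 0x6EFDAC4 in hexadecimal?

0x044DAC4

AND each hex digit independently (no carries):
  1&6=0, 4&E=4, 4&F=4, F&D=D, E&A=A, D&C=C, C&4=4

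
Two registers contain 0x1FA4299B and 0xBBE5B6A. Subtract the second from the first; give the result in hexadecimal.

0x13E5CE31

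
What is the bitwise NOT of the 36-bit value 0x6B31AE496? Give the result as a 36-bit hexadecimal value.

0x94CE51B69

Each hex digit d becomes F−d:
  6→9, B→4, 3→C, 1→E, A→5, E→1, 4→B, 9→6, 6→9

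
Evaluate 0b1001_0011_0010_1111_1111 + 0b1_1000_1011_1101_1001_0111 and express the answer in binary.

0b1000011111000010010110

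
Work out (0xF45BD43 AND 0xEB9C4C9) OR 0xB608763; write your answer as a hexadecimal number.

0xF45BD43 AND 0xEB9C4C9 = 0xE018441.
Then OR with 0xB608763.

0xF618763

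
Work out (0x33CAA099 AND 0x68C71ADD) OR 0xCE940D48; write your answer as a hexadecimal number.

0xEED60DD9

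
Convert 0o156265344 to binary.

Each octal digit is 3 bits: 1=001 5=101 6=110 2=010 6=110 5=101 3=011 4=100 4=100.

0b1101110010110101011100100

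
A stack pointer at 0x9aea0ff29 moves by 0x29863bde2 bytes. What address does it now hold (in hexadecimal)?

Add column by column in base 16, right to left:
  9+2 = b
  2+e = 0 carry 1
  f+d+1 = d carry 1
  f+b+1 = b carry 1
  0+3+1 = 4
  a+6 = 0 carry 1
  e+8+1 = 7 carry 1
  a+9+1 = 4 carry 1
  9+2+1 = c

0xc4704bd0b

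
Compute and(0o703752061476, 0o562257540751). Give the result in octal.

AND each oct digit independently (no carries):
  7&5=5, 0&6=0, 3&2=2, 7&2=2, 5&5=5, 2&7=2, 0&5=0, 6&4=4, 1&0=0, 4&7=4, 7&5=5, 6&1=0

0o502252040450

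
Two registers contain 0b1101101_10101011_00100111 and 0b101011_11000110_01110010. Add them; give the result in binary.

0b100110010111000110011001

Add column by column in base 2, right to left:
  1+0 = 1
  1+1 = 0 carry 1
  1+0+1 = 0 carry 1
  0+0+1 = 1
  0+1 = 1
  1+1 = 0 carry 1
  0+1+1 = 0 carry 1
  0+0+1 = 1
  1+0 = 1
  1+1 = 0 carry 1
  0+1+1 = 0 carry 1
  1+0+1 = 0 carry 1
  0+0+1 = 1
  1+0 = 1
  0+1 = 1
  1+1 = 0 carry 1
  1+1+1 = 1 carry 1
  0+1+1 = 0 carry 1
  1+0+1 = 0 carry 1
  1+1+1 = 1 carry 1
  0+0+1 = 1
  1+1 = 0 carry 1
  1+0+1 = 0 carry 1
  final carry 1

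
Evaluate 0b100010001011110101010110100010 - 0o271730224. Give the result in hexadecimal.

0x1F47A50E

0b100010001011110101010110100010 = 0x222F55A2 in hexadecimal.
0o271730224 = 0x2E7B094 in hexadecimal.
Subtract column by column in base 16:
  2-4 → E (borrow)
  A-9-1 → 0
  5-0 → 5
  5-B → A (borrow)
  F-7-1 → 7
  2-E → 4 (borrow)
  2-2-1 → F (borrow)
  2-0-1 → 1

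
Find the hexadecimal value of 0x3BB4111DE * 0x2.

0x7768223BC

Multiply each base-16 digit by 2, carrying:
  E×2 = 28 → write C carry 1
  D×2+1 = 27 → write B carry 1
  1×2+1 = 3 → write 3
  1×2 = 2 → write 2
  1×2 = 2 → write 2
  4×2 = 8 → write 8
  B×2 = 22 → write 6 carry 1
  B×2+1 = 23 → write 7 carry 1
  3×2+1 = 7 → write 7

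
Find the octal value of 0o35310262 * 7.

0o315572336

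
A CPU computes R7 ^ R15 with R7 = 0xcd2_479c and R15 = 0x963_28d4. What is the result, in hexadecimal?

0x5b16f48

XOR each hex digit independently (no carries):
  c^9=5, d^6=b, 2^3=1, 4^2=6, 7^8=f, 9^d=4, c^4=8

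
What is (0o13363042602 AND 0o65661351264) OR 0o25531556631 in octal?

0o25771556631

0o13363042602 AND 0o65661351264 = 0o01261040200.
Then OR with 0o25531556631.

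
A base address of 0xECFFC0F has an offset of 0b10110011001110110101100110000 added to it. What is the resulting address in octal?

0xECFFC0F = 0o1663776017 in octal.
0b10110011001110110101100110000 = 0o2631665460 in octal.
Add column by column in base 8, right to left:
  7+0 = 7
  1+6 = 7
  0+4 = 4
  6+5 = 3 carry 1
  7+6+1 = 6 carry 1
  7+6+1 = 6 carry 1
  3+1+1 = 5
  6+3 = 1 carry 1
  6+6+1 = 5 carry 1
  1+2+1 = 4

0o4515663477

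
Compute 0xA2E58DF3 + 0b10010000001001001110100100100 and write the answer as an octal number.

0o26472425427

0xA2E58DF3 = 0o24271306763 in octal.
0b10010000001001001110100100100 = 0o2201116444 in octal.
Add column by column in base 8, right to left:
  3+4 = 7
  6+4 = 2 carry 1
  7+4+1 = 4 carry 1
  6+6+1 = 5 carry 1
  0+1+1 = 2
  3+1 = 4
  1+1 = 2
  7+0 = 7
  2+2 = 4
  4+2 = 6
  2+0 = 2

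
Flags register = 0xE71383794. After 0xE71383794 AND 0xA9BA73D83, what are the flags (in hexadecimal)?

AND each hex digit independently (no carries):
  E&A=A, 7&9=1, 1&B=1, 3&A=2, 8&7=0, 3&3=3, 7&D=5, 9&8=8, 4&3=0

0xA11203580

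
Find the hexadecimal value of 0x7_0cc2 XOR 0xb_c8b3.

XOR each hex digit independently (no carries):
  7^b=c, 0^c=c, c^8=4, c^b=7, 2^3=1

0xcc471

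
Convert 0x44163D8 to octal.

Expand each hex digit to 4 bits: 4=0100 4=0100 1=0001 6=0110 3=0011 D=1101 8=1000.
Group the bits in threes: 100 010 000 010 110 001 111 011 000 → 420261730.

0o420261730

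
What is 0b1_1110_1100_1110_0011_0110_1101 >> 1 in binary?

0b111101100111000110110110

Right shift by 1: drop the 1 least-significant bit.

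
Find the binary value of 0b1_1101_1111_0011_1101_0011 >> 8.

0b1110111110011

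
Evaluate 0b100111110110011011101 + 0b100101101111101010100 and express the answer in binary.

Add column by column in base 2, right to left:
  1+0 = 1
  0+0 = 0
  1+1 = 0 carry 1
  1+0+1 = 0 carry 1
  1+1+1 = 1 carry 1
  0+0+1 = 1
  1+1 = 0 carry 1
  1+0+1 = 0 carry 1
  0+1+1 = 0 carry 1
  0+1+1 = 0 carry 1
  1+1+1 = 1 carry 1
  1+1+1 = 1 carry 1
  0+1+1 = 0 carry 1
  1+0+1 = 0 carry 1
  1+1+1 = 1 carry 1
  1+1+1 = 1 carry 1
  1+0+1 = 0 carry 1
  1+1+1 = 1 carry 1
  0+0+1 = 1
  0+0 = 0
  1+1 = 0 carry 1
  final carry 1

0b1001101100110000110001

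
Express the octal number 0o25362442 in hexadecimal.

Each octal digit is 3 bits: 2=010 5=101 3=011 6=110 2=010 4=100 4=100 2=010.
Group the bits into nibbles: 0101 0101 1110 0101 0010 0010 → 55E522.

0x55E522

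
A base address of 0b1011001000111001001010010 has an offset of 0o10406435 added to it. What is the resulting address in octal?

0o141477557

0b1011001000111001001010010 = 0o131071122 in octal.
Add column by column in base 8, right to left:
  2+5 = 7
  2+3 = 5
  1+4 = 5
  1+6 = 7
  7+0 = 7
  0+4 = 4
  1+0 = 1
  3+1 = 4
  1+0 = 1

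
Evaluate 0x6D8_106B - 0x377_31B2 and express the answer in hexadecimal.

0x360DEB9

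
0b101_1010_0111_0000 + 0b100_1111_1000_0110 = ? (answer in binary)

Add column by column in base 2, right to left:
  0+0 = 0
  0+1 = 1
  0+1 = 1
  0+0 = 0
  1+0 = 1
  1+0 = 1
  1+0 = 1
  0+1 = 1
  0+1 = 1
  1+1 = 0 carry 1
  0+1+1 = 0 carry 1
  1+1+1 = 1 carry 1
  1+0+1 = 0 carry 1
  0+0+1 = 1
  1+1 = 0 carry 1
  final carry 1

0b1010100111110110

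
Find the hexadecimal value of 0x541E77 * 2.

0xA83CEE

Multiply each base-16 digit by 2, carrying:
  7×2 = 14 → write E
  7×2 = 14 → write E
  E×2 = 28 → write C carry 1
  1×2+1 = 3 → write 3
  4×2 = 8 → write 8
  5×2 = 10 → write A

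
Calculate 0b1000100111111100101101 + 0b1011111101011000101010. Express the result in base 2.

0b10100100101010101010111

Add column by column in base 2, right to left:
  1+0 = 1
  0+1 = 1
  1+0 = 1
  1+1 = 0 carry 1
  0+0+1 = 1
  1+1 = 0 carry 1
  0+0+1 = 1
  0+0 = 0
  1+0 = 1
  1+1 = 0 carry 1
  1+1+1 = 1 carry 1
  1+0+1 = 0 carry 1
  1+1+1 = 1 carry 1
  1+0+1 = 0 carry 1
  1+1+1 = 1 carry 1
  0+1+1 = 0 carry 1
  0+1+1 = 0 carry 1
  1+1+1 = 1 carry 1
  0+1+1 = 0 carry 1
  0+1+1 = 0 carry 1
  0+0+1 = 1
  1+1 = 0 carry 1
  final carry 1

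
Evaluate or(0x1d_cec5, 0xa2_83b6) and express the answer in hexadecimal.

OR each hex digit independently (no carries):
  1|a=b, d|2=f, c|8=c, e|3=f, c|b=f, 5|6=7

0xbfcff7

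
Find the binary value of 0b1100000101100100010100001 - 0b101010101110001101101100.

0b110101111110010100110101

Subtract column by column in base 2:
  1-0 → 1
  0-0 → 0
  0-1 → 1 (borrow)
  0-1-1 → 0 (borrow)
  0-0-1 → 1 (borrow)
  1-1-1 → 1 (borrow)
  0-1-1 → 0 (borrow)
  1-0-1 → 0
  0-1 → 1 (borrow)
  0-1-1 → 0 (borrow)
  0-0-1 → 1 (borrow)
  1-0-1 → 0
  0-0 → 0
  0-1 → 1 (borrow)
  1-1-1 → 1 (borrow)
  1-1-1 → 1 (borrow)
  0-0-1 → 1 (borrow)
  1-1-1 → 1 (borrow)
  0-0-1 → 1 (borrow)
  0-1-1 → 0 (borrow)
  0-0-1 → 1 (borrow)
  0-1-1 → 0 (borrow)
  0-0-1 → 1 (borrow)
  1-1-1 → 1 (borrow)
  1-0-1 → 0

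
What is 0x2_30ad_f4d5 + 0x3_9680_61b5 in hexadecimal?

0x5c72e568a

Add column by column in base 16, right to left:
  5+5 = a
  d+b = 8 carry 1
  4+1+1 = 6
  f+6 = 5 carry 1
  d+0+1 = e
  a+8 = 2 carry 1
  0+6+1 = 7
  3+9 = c
  2+3 = 5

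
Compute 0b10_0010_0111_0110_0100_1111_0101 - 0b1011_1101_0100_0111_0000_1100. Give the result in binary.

Subtract column by column in base 2:
  1-0 → 1
  0-0 → 0
  1-1 → 0
  0-1 → 1 (borrow)
  1-0-1 → 0
  1-0 → 1
  1-0 → 1
  1-0 → 1
  0-1 → 1 (borrow)
  0-1-1 → 0 (borrow)
  1-1-1 → 1 (borrow)
  0-0-1 → 1 (borrow)
  0-0-1 → 1 (borrow)
  1-0-1 → 0
  1-1 → 0
  0-0 → 0
  1-1 → 0
  1-0 → 1
  1-1 → 0
  0-1 → 1 (borrow)
  0-1-1 → 0 (borrow)
  1-1-1 → 1 (borrow)
  0-0-1 → 1 (borrow)
  0-1-1 → 0 (borrow)
  0-0-1 → 1 (borrow)
  1-0-1 → 0

0b1011010100001110111101001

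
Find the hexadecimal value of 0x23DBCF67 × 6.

Multiply each base-16 digit by 6, carrying:
  7×6 = 42 → write A carry 2
  6×6+2 = 38 → write 6 carry 2
  F×6+2 = 92 → write C carry 5
  C×6+5 = 77 → write D carry 4
  B×6+4 = 70 → write 6 carry 4
  D×6+4 = 82 → write 2 carry 5
  3×6+5 = 23 → write 7 carry 1
  2×6+1 = 13 → write D

0xD726DC6A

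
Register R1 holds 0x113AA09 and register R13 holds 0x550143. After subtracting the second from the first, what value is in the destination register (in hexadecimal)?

0xBEA8C6

Subtract column by column in base 16:
  9-3 → 6
  0-4 → C (borrow)
  A-1-1 → 8
  A-0 → A
  3-5 → E (borrow)
  1-5-1 → B (borrow)
  1-0-1 → 0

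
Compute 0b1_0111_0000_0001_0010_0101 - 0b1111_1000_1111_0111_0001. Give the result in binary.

0b1110111000110110100

Subtract column by column in base 2:
  1-1 → 0
  0-0 → 0
  1-0 → 1
  0-0 → 0
  0-1 → 1 (borrow)
  1-1-1 → 1 (borrow)
  0-1-1 → 0 (borrow)
  0-0-1 → 1 (borrow)
  1-1-1 → 1 (borrow)
  0-1-1 → 0 (borrow)
  0-1-1 → 0 (borrow)
  0-1-1 → 0 (borrow)
  0-0-1 → 1 (borrow)
  0-0-1 → 1 (borrow)
  0-0-1 → 1 (borrow)
  0-1-1 → 0 (borrow)
  1-1-1 → 1 (borrow)
  1-1-1 → 1 (borrow)
  1-1-1 → 1 (borrow)
  0-1-1 → 0 (borrow)
  1-0-1 → 0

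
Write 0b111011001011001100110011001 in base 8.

Group the bits in threes: 111 011 001 011 001 100 110 011 001 → 731314631.

0o731314631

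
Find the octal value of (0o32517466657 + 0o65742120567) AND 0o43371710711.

0o61600400

Add column by column in base 8, right to left:
  7+7 = 6 carry 1
  5+6+1 = 4 carry 1
  6+5+1 = 4 carry 1
  6+0+1 = 7
  6+2 = 0 carry 1
  4+1+1 = 6
  7+2 = 1 carry 1
  1+4+1 = 6
  5+7 = 4 carry 1
  2+5+1 = 0 carry 1
  3+6+1 = 2 carry 1
  final carry 1
Sum = 0o120461607446; now AND with 0o43371710711:
  1&0=0, 2&4=0, 0&3=0, 4&3=0, 6&7=6, 1&1=1, 6&7=6, 0&1=0, 7&0=0, 4&7=4, 4&1=0, 6&1=0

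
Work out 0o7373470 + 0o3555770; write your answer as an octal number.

0o13151460

Add column by column in base 8, right to left:
  0+0 = 0
  7+7 = 6 carry 1
  4+7+1 = 4 carry 1
  3+5+1 = 1 carry 1
  7+5+1 = 5 carry 1
  3+5+1 = 1 carry 1
  7+3+1 = 3 carry 1
  final carry 1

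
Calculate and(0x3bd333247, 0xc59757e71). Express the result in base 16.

AND each hex digit independently (no carries):
  3&c=0, b&5=1, d&9=9, 3&7=3, 3&5=1, 3&7=3, 2&e=2, 4&7=4, 7&1=1

0x019313241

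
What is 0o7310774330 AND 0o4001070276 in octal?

0o4000070230

AND each oct digit independently (no carries):
  7&4=4, 3&0=0, 1&0=0, 0&1=0, 7&0=0, 7&7=7, 4&0=0, 3&2=2, 3&7=3, 0&6=0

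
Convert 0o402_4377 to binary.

Each octal digit is 3 bits: 4=100 0=000 2=010 4=100 3=011 7=111 7=111.

0b100000010100011111111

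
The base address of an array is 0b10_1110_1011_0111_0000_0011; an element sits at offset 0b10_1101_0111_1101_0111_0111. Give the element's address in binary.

Add column by column in base 2, right to left:
  1+1 = 0 carry 1
  1+1+1 = 1 carry 1
  0+1+1 = 0 carry 1
  0+0+1 = 1
  0+1 = 1
  0+1 = 1
  0+1 = 1
  0+0 = 0
  1+1 = 0 carry 1
  1+0+1 = 0 carry 1
  1+1+1 = 1 carry 1
  0+1+1 = 0 carry 1
  1+1+1 = 1 carry 1
  1+1+1 = 1 carry 1
  0+1+1 = 0 carry 1
  1+0+1 = 0 carry 1
  0+1+1 = 0 carry 1
  1+0+1 = 0 carry 1
  1+1+1 = 1 carry 1
  1+1+1 = 1 carry 1
  0+0+1 = 1
  1+1 = 0 carry 1
  final carry 1

0b10111000011010001111010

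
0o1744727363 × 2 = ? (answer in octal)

Multiply each base-8 digit by 2, carrying:
  3×2 = 6 → write 6
  6×2 = 12 → write 4 carry 1
  3×2+1 = 7 → write 7
  7×2 = 14 → write 6 carry 1
  2×2+1 = 5 → write 5
  7×2 = 14 → write 6 carry 1
  4×2+1 = 9 → write 1 carry 1
  4×2+1 = 9 → write 1 carry 1
  7×2+1 = 15 → write 7 carry 1
  1×2+1 = 3 → write 3

0o3711656746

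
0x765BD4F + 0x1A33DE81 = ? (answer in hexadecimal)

Add column by column in base 16, right to left:
  F+1 = 0 carry 1
  4+8+1 = D
  D+E = B carry 1
  B+D+1 = 9 carry 1
  5+3+1 = 9
  6+3 = 9
  7+A = 1 carry 1
  0+1+1 = 2

0x21999BD0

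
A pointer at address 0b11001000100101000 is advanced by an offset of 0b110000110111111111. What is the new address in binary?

Add column by column in base 2, right to left:
  0+1 = 1
  0+1 = 1
  0+1 = 1
  1+1 = 0 carry 1
  0+1+1 = 0 carry 1
  1+1+1 = 1 carry 1
  0+1+1 = 0 carry 1
  0+1+1 = 0 carry 1
  1+1+1 = 1 carry 1
  0+0+1 = 1
  0+1 = 1
  0+1 = 1
  1+0 = 1
  0+0 = 0
  0+0 = 0
  1+0 = 1
  1+1 = 0 carry 1
  0+1+1 = 0 carry 1
  final carry 1

0b1001001111100100111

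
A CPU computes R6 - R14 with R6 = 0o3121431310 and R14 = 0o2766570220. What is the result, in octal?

Subtract column by column in base 8:
  0-0 → 0
  1-2 → 7 (borrow)
  3-2-1 → 0
  1-0 → 1
  3-7 → 4 (borrow)
  4-5-1 → 6 (borrow)
  1-6-1 → 2 (borrow)
  2-6-1 → 3 (borrow)
  1-7-1 → 1 (borrow)
  3-2-1 → 0

0o132641070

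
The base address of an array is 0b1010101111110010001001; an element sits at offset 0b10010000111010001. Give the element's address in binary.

0b1011000001111001011010

Add column by column in base 2, right to left:
  1+1 = 0 carry 1
  0+0+1 = 1
  0+0 = 0
  1+0 = 1
  0+1 = 1
  0+0 = 0
  0+1 = 1
  1+1 = 0 carry 1
  0+1+1 = 0 carry 1
  0+0+1 = 1
  1+0 = 1
  1+0 = 1
  1+0 = 1
  1+1 = 0 carry 1
  1+0+1 = 0 carry 1
  1+0+1 = 0 carry 1
  0+1+1 = 0 carry 1
  1+0+1 = 0 carry 1
  0+0+1 = 1
  1+0 = 1
  0+0 = 0
  1+0 = 1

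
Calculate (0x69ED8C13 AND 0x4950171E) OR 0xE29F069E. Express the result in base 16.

0x69ED8C13 AND 0x4950171E = 0x49400412.
Then OR with 0xE29F069E.

0xEBDF069E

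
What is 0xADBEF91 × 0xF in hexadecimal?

Multiply each base-16 digit by 15, carrying:
  1×15 = 15 → write F
  9×15 = 135 → write 7 carry 8
  F×15+8 = 233 → write 9 carry 14
  E×15+14 = 224 → write 0 carry 14
  B×15+14 = 179 → write 3 carry 11
  D×15+11 = 206 → write E carry 12
  A×15+12 = 162 → write 2 carry 10
  remaining carry: A

0xA2E3097F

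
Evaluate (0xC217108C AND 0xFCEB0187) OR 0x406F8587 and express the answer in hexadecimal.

0xC06F8587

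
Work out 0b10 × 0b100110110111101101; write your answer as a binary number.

Multiply each base-2 digit by 2, carrying:
  1×2 = 2 → write 0 carry 1
  0×2+1 = 1 → write 1
  1×2 = 2 → write 0 carry 1
  1×2+1 = 3 → write 1 carry 1
  0×2+1 = 1 → write 1
  1×2 = 2 → write 0 carry 1
  1×2+1 = 3 → write 1 carry 1
  1×2+1 = 3 → write 1 carry 1
  1×2+1 = 3 → write 1 carry 1
  0×2+1 = 1 → write 1
  1×2 = 2 → write 0 carry 1
  1×2+1 = 3 → write 1 carry 1
  0×2+1 = 1 → write 1
  1×2 = 2 → write 0 carry 1
  1×2+1 = 3 → write 1 carry 1
  0×2+1 = 1 → write 1
  0×2 = 0 → write 0
  1×2 = 2 → write 0 carry 1
  remaining carry: 1

0b1001101101111011010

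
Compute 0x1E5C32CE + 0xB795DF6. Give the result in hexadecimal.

Add column by column in base 16, right to left:
  E+6 = 4 carry 1
  C+F+1 = C carry 1
  2+D+1 = 0 carry 1
  3+5+1 = 9
  C+9 = 5 carry 1
  5+7+1 = D
  E+B = 9 carry 1
  1+0+1 = 2

0x29D590C4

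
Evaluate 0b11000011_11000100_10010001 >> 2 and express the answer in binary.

0b1100001111000100100100

Right shift by 2: drop the 2 least-significant bits.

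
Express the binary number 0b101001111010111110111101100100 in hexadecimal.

Group the bits into nibbles: 0010 1001 1110 1011 1110 1111 0110 0100 → 29EBEF64.

0x29EBEF64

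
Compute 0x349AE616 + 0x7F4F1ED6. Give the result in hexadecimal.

0xB3EA04EC

Add column by column in base 16, right to left:
  6+6 = C
  1+D = E
  6+E = 4 carry 1
  E+1+1 = 0 carry 1
  A+F+1 = A carry 1
  9+4+1 = E
  4+F = 3 carry 1
  3+7+1 = B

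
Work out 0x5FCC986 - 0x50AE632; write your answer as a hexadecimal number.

0xF1E354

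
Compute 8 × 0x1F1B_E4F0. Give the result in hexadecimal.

0xF8DF2780

Multiply each base-16 digit by 8, carrying:
  0×8 = 0 → write 0
  F×8 = 120 → write 8 carry 7
  4×8+7 = 39 → write 7 carry 2
  E×8+2 = 114 → write 2 carry 7
  B×8+7 = 95 → write F carry 5
  1×8+5 = 13 → write D
  F×8 = 120 → write 8 carry 7
  1×8+7 = 15 → write F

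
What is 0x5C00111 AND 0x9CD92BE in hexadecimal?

AND each hex digit independently (no carries):
  5&9=1, C&C=C, 0&D=0, 0&9=0, 1&2=0, 1&B=1, 1&E=0

0x1C00010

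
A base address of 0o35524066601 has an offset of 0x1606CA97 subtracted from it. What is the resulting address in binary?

0b11010111010010011010001011101010

0o35524066601 = 0b11101101010100000110110110000001 in binary.
0x1606CA97 = 0b10110000001101100101010010111 in binary.
Subtract column by column in base 2:
  1-1 → 0
  0-1 → 1 (borrow)
  0-1-1 → 0 (borrow)
  0-0-1 → 1 (borrow)
  0-1-1 → 0 (borrow)
  0-0-1 → 1 (borrow)
  0-0-1 → 1 (borrow)
  1-1-1 → 1 (borrow)
  1-0-1 → 0
  0-1 → 1 (borrow)
  1-0-1 → 0
  1-1 → 0
  0-0 → 0
  1-0 → 1
  1-1 → 0
  0-1 → 1 (borrow)
  0-0-1 → 1 (borrow)
  0-1-1 → 0 (borrow)
  0-1-1 → 0 (borrow)
  0-0-1 → 1 (borrow)
  1-0-1 → 0
  0-0 → 0
  1-0 → 1
  0-0 → 0
  1-0 → 1
  0-1 → 1 (borrow)
  1-1-1 → 1 (borrow)
  1-0-1 → 0
  0-1 → 1 (borrow)
  1-0-1 → 0
  1-0 → 1
  1-0 → 1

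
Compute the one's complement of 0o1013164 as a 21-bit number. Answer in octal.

Each oct digit d becomes 7−d:
  1→6, 0→7, 1→6, 3→4, 1→6, 6→1, 4→3

0o6764613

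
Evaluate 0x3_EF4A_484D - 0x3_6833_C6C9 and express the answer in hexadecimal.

0x87168184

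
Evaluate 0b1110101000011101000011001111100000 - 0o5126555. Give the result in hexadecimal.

0x3A85F8673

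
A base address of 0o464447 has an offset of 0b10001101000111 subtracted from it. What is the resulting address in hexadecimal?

0o464447 = 0x26927 in hexadecimal.
0b10001101000111 = 0x2347 in hexadecimal.
Subtract column by column in base 16:
  7-7 → 0
  2-4 → E (borrow)
  9-3-1 → 5
  6-2 → 4
  2-0 → 2

0x245E0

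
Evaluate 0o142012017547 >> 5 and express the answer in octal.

0o3040240373

5 bits is not a whole number of base-8 digits; in binary: 1100010000001010000001111101100111 >> 5 = 11000100000010100000011111011.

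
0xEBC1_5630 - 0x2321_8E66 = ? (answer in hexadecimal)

Subtract column by column in base 16:
  0-6 → A (borrow)
  3-6-1 → C (borrow)
  6-E-1 → 7 (borrow)
  5-8-1 → C (borrow)
  1-1-1 → F (borrow)
  C-2-1 → 9
  B-3 → 8
  E-2 → C

0xC89FC7CA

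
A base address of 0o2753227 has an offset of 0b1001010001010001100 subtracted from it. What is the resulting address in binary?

0b1110011010000001011

0o2753227 = 0b10111101011010010111 in binary.
Subtract column by column in base 2:
  1-0 → 1
  1-0 → 1
  1-1 → 0
  0-1 → 1 (borrow)
  1-0-1 → 0
  0-0 → 0
  0-0 → 0
  1-1 → 0
  0-0 → 0
  1-1 → 0
  1-0 → 1
  0-0 → 0
  1-0 → 1
  0-1 → 1 (borrow)
  1-0-1 → 0
  1-1 → 0
  1-0 → 1
  1-0 → 1
  0-1 → 1 (borrow)
  1-0-1 → 0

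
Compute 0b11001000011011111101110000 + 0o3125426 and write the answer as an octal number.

0o313465206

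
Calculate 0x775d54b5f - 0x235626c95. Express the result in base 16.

0x54072deca

Subtract column by column in base 16:
  f-5 → a
  5-9 → c (borrow)
  b-c-1 → e (borrow)
  4-6-1 → d (borrow)
  5-2-1 → 2
  d-6 → 7
  5-5 → 0
  7-3 → 4
  7-2 → 5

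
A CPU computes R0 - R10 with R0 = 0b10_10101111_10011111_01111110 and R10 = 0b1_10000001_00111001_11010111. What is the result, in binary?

Subtract column by column in base 2:
  0-1 → 1 (borrow)
  1-1-1 → 1 (borrow)
  1-1-1 → 1 (borrow)
  1-0-1 → 0
  1-1 → 0
  1-0 → 1
  1-1 → 0
  0-1 → 1 (borrow)
  1-1-1 → 1 (borrow)
  1-0-1 → 0
  1-0 → 1
  1-1 → 0
  1-1 → 0
  0-1 → 1 (borrow)
  0-0-1 → 1 (borrow)
  1-0-1 → 0
  1-1 → 0
  1-0 → 1
  1-0 → 1
  1-0 → 1
  0-0 → 0
  1-0 → 1
  0-0 → 0
  1-1 → 0
  0-1 → 1 (borrow)
  1-0-1 → 0

0b1001011100110010110100111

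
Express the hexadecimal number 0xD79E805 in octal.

0o1536364005

Expand each hex digit to 4 bits: D=1101 7=0111 9=1001 E=1110 8=1000 0=0000 5=0101.
Group the bits in threes: 001 101 011 110 011 110 100 000 000 101 → 1536364005.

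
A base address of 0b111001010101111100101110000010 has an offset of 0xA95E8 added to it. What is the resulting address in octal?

0o7130460552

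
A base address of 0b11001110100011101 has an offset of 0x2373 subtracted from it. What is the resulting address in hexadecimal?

0b11001110100011101 = 0x19D1D in hexadecimal.
Subtract column by column in base 16:
  D-3 → A
  1-7 → A (borrow)
  D-3-1 → 9
  9-2 → 7
  1-0 → 1

0x179AA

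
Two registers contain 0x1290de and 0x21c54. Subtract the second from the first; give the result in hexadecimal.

Subtract column by column in base 16:
  e-4 → a
  d-5 → 8
  0-c → 4 (borrow)
  9-1-1 → 7
  2-2 → 0
  1-0 → 1

0x10748a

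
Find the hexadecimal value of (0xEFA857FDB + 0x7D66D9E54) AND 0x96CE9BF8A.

Add column by column in base 16, right to left:
  B+4 = F
  D+5 = 2 carry 1
  F+E+1 = E carry 1
  7+9+1 = 1 carry 1
  5+D+1 = 3 carry 1
  8+6+1 = F
  A+6 = 0 carry 1
  F+D+1 = D carry 1
  E+7+1 = 6 carry 1
  final carry 1
Sum = 0x16D0F31E2F; now AND with 0x96CE9BF8A:
  1&0=0, 6&9=0, D&6=4, 0&C=0, F&E=E, 3&9=1, 1&B=1, E&F=E, 2&8=0, F&A=A

0x40E11E0A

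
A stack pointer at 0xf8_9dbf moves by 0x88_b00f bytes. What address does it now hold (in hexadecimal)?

Add column by column in base 16, right to left:
  f+f = e carry 1
  b+0+1 = c
  d+0 = d
  9+b = 4 carry 1
  8+8+1 = 1 carry 1
  f+8+1 = 8 carry 1
  final carry 1

0x1814dce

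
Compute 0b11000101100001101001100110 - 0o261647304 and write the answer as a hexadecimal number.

0x4ecba2

0b11000101100001101001100110 = 0x3161a66 in hexadecimal.
0o261647304 = 0x2c74ec4 in hexadecimal.
Subtract column by column in base 16:
  6-4 → 2
  6-c → a (borrow)
  a-e-1 → b (borrow)
  1-4-1 → c (borrow)
  6-7-1 → e (borrow)
  1-c-1 → 4 (borrow)
  3-2-1 → 0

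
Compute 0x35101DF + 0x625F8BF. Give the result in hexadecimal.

0x976FA9E

Add column by column in base 16, right to left:
  F+F = E carry 1
  D+B+1 = 9 carry 1
  1+8+1 = A
  0+F = F
  1+5 = 6
  5+2 = 7
  3+6 = 9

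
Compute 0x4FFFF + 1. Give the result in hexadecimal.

The trailing 4 digits are F (max in base 16), so adding 1 cascades: they roll to 0 and the next digit up increments.

0x50000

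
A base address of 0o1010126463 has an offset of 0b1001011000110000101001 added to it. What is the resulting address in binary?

0b1000010001100011100101011100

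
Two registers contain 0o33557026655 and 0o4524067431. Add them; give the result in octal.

Add column by column in base 8, right to left:
  5+1 = 6
  5+3 = 0 carry 1
  6+4+1 = 3 carry 1
  6+7+1 = 6 carry 1
  2+6+1 = 1 carry 1
  0+0+1 = 1
  7+4 = 3 carry 1
  5+2+1 = 0 carry 1
  5+5+1 = 3 carry 1
  3+4+1 = 0 carry 1
  3+0+1 = 4

0o40303116306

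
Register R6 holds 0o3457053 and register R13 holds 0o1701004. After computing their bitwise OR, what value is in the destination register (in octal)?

OR each oct digit independently (no carries):
  3|1=3, 4|7=7, 5|0=5, 7|1=7, 0|0=0, 5|0=5, 3|4=7

0o3757057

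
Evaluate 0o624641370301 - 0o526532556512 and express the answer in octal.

Subtract column by column in base 8:
  1-2 → 7 (borrow)
  0-1-1 → 6 (borrow)
  3-5-1 → 5 (borrow)
  0-6-1 → 1 (borrow)
  7-5-1 → 1
  3-5 → 6 (borrow)
  1-2-1 → 6 (borrow)
  4-3-1 → 0
  6-5 → 1
  4-6 → 6 (borrow)
  2-2-1 → 7 (borrow)
  6-5-1 → 0

0o76106611567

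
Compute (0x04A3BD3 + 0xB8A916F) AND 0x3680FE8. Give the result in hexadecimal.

0x3400D40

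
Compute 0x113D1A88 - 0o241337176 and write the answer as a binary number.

0x113D1A88 = 0b10001001111010001101010001000 in binary.
0o241337176 = 0b10100001011011111001111110 in binary.
Subtract column by column in base 2:
  0-0 → 0
  0-1 → 1 (borrow)
  0-1-1 → 0 (borrow)
  1-1-1 → 1 (borrow)
  0-1-1 → 0 (borrow)
  0-1-1 → 0 (borrow)
  0-1-1 → 0 (borrow)
  1-0-1 → 0
  0-0 → 0
  1-1 → 0
  0-1 → 1 (borrow)
  1-1-1 → 1 (borrow)
  1-1-1 → 1 (borrow)
  0-1-1 → 0 (borrow)
  0-0-1 → 1 (borrow)
  0-1-1 → 0 (borrow)
  1-1-1 → 1 (borrow)
  0-0-1 → 1 (borrow)
  1-1-1 → 1 (borrow)
  1-0-1 → 0
  1-0 → 1
  1-0 → 1
  0-0 → 0
  0-1 → 1 (borrow)
  1-0-1 → 0
  0-1 → 1 (borrow)
  0-0-1 → 1 (borrow)
  0-0-1 → 1 (borrow)
  1-0-1 → 0

0b1110101101110101110000001010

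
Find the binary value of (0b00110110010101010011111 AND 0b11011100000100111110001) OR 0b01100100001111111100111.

0b1110100001111111110111

0b00110110010101010011111 AND 0b11011100000100111110001 = 0b00010100000100010010001.
Then OR with 0b01100100001111111100111.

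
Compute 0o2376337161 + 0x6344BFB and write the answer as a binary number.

0o2376337161 = 0b10011111110011011111001110001 in binary.
0x6344BFB = 0b110001101000100101111111011 in binary.
Add column by column in base 2, right to left:
  1+1 = 0 carry 1
  0+1+1 = 0 carry 1
  0+0+1 = 1
  0+1 = 1
  1+1 = 0 carry 1
  1+1+1 = 1 carry 1
  1+1+1 = 1 carry 1
  0+1+1 = 0 carry 1
  0+1+1 = 0 carry 1
  1+1+1 = 1 carry 1
  1+0+1 = 0 carry 1
  1+1+1 = 1 carry 1
  1+0+1 = 0 carry 1
  1+0+1 = 0 carry 1
  0+1+1 = 0 carry 1
  1+0+1 = 0 carry 1
  1+0+1 = 0 carry 1
  0+0+1 = 1
  0+1 = 1
  1+0 = 1
  1+1 = 0 carry 1
  1+1+1 = 1 carry 1
  1+0+1 = 0 carry 1
  1+0+1 = 0 carry 1
  1+0+1 = 0 carry 1
  1+1+1 = 1 carry 1
  0+1+1 = 0 carry 1
  0+0+1 = 1
  1+0 = 1

0b11010001011100000101001101100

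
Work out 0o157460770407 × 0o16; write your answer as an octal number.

0o3032255627142

Multiply each base-8 digit by 14, carrying:
  7×14 = 98 → write 2 carry 12
  0×14+12 = 12 → write 4 carry 1
  4×14+1 = 57 → write 1 carry 7
  0×14+7 = 7 → write 7
  7×14 = 98 → write 2 carry 12
  7×14+12 = 110 → write 6 carry 13
  0×14+13 = 13 → write 5 carry 1
  6×14+1 = 85 → write 5 carry 10
  4×14+10 = 66 → write 2 carry 8
  7×14+8 = 106 → write 2 carry 13
  5×14+13 = 83 → write 3 carry 10
  1×14+10 = 24 → write 0 carry 3
  remaining carry: 3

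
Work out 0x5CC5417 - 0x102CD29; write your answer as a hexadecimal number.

0x4C986EE

Subtract column by column in base 16:
  7-9 → E (borrow)
  1-2-1 → E (borrow)
  4-D-1 → 6 (borrow)
  5-C-1 → 8 (borrow)
  C-2-1 → 9
  C-0 → C
  5-1 → 4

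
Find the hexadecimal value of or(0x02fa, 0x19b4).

0x1bfe

OR each hex digit independently (no carries):
  0|1=1, 2|9=b, f|b=f, a|4=e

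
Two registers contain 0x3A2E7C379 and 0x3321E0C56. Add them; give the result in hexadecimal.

0x6D505CFCF

Add column by column in base 16, right to left:
  9+6 = F
  7+5 = C
  3+C = F
  C+0 = C
  7+E = 5 carry 1
  E+1+1 = 0 carry 1
  2+2+1 = 5
  A+3 = D
  3+3 = 6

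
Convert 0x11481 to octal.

0o212201

Expand each hex digit to 4 bits: 1=0001 1=0001 4=0100 8=1000 1=0001.
Group the bits in threes: 010 001 010 010 000 001 → 212201.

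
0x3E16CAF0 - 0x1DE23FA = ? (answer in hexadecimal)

0x3C38A6F6

Subtract column by column in base 16:
  0-A → 6 (borrow)
  F-F-1 → F (borrow)
  A-3-1 → 6
  C-2 → A
  6-E → 8 (borrow)
  1-D-1 → 3 (borrow)
  E-1-1 → C
  3-0 → 3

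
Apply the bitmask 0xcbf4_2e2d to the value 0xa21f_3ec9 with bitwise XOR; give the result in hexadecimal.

0x69eb10e4

XOR each hex digit independently (no carries):
  a^c=6, 2^b=9, 1^f=e, f^4=b, 3^2=1, e^e=0, c^2=e, 9^d=4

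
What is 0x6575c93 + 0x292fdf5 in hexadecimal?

0x8ea5a88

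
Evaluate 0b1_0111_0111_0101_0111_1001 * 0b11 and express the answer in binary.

0b10001100110000001101011

Multiply each base-2 digit by 3, carrying:
  1×3 = 3 → write 1 carry 1
  0×3+1 = 1 → write 1
  0×3 = 0 → write 0
  1×3 = 3 → write 1 carry 1
  1×3+1 = 4 → write 0 carry 2
  1×3+2 = 5 → write 1 carry 2
  1×3+2 = 5 → write 1 carry 2
  0×3+2 = 2 → write 0 carry 1
  1×3+1 = 4 → write 0 carry 2
  0×3+2 = 2 → write 0 carry 1
  1×3+1 = 4 → write 0 carry 2
  0×3+2 = 2 → write 0 carry 1
  1×3+1 = 4 → write 0 carry 2
  1×3+2 = 5 → write 1 carry 2
  1×3+2 = 5 → write 1 carry 2
  0×3+2 = 2 → write 0 carry 1
  1×3+1 = 4 → write 0 carry 2
  1×3+2 = 5 → write 1 carry 2
  1×3+2 = 5 → write 1 carry 2
  0×3+2 = 2 → write 0 carry 1
  1×3+1 = 4 → write 0 carry 2
  remaining carry: 10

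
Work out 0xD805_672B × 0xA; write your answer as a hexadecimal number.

0x8703607AE

Multiply each base-16 digit by 10, carrying:
  B×10 = 110 → write E carry 6
  2×10+6 = 26 → write A carry 1
  7×10+1 = 71 → write 7 carry 4
  6×10+4 = 64 → write 0 carry 4
  5×10+4 = 54 → write 6 carry 3
  0×10+3 = 3 → write 3
  8×10 = 80 → write 0 carry 5
  D×10+5 = 135 → write 7 carry 8
  remaining carry: 8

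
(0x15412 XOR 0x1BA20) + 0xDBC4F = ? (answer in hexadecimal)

0xEAA81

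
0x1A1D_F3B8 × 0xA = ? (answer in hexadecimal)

Multiply each base-16 digit by 10, carrying:
  8×10 = 80 → write 0 carry 5
  B×10+5 = 115 → write 3 carry 7
  3×10+7 = 37 → write 5 carry 2
  F×10+2 = 152 → write 8 carry 9
  D×10+9 = 139 → write B carry 8
  1×10+8 = 18 → write 2 carry 1
  A×10+1 = 101 → write 5 carry 6
  1×10+6 = 16 → write 0 carry 1
  remaining carry: 1

0x1052B8530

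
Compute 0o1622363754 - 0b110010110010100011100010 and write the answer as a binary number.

0o1622363754 = 0b1110010010011110011111101100 in binary.
Subtract column by column in base 2:
  0-0 → 0
  0-1 → 1 (borrow)
  1-0-1 → 0
  1-0 → 1
  0-0 → 0
  1-1 → 0
  1-1 → 0
  1-1 → 0
  1-0 → 1
  1-0 → 1
  1-0 → 1
  0-1 → 1 (borrow)
  0-0-1 → 1 (borrow)
  1-1-1 → 1 (borrow)
  1-0-1 → 0
  1-0 → 1
  1-1 → 0
  0-1 → 1 (borrow)
  0-0-1 → 1 (borrow)
  1-1-1 → 1 (borrow)
  0-0-1 → 1 (borrow)
  0-0-1 → 1 (borrow)
  1-1-1 → 1 (borrow)
  0-1-1 → 0 (borrow)
  0-0-1 → 1 (borrow)
  1-0-1 → 0
  1-0 → 1
  1-0 → 1

0b1101011111101011111100001010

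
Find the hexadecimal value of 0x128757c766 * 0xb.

Multiply each base-16 digit by 11, carrying:
  6×11 = 66 → write 2 carry 4
  6×11+4 = 70 → write 6 carry 4
  7×11+4 = 81 → write 1 carry 5
  c×11+5 = 137 → write 9 carry 8
  7×11+8 = 85 → write 5 carry 5
  5×11+5 = 60 → write c carry 3
  7×11+3 = 80 → write 0 carry 5
  8×11+5 = 93 → write d carry 5
  2×11+5 = 27 → write b carry 1
  1×11+1 = 12 → write c

0xcbd0c59162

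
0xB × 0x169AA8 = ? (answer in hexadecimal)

0xF8A538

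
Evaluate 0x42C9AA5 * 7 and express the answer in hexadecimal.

0x1D383A83

Multiply each base-16 digit by 7, carrying:
  5×7 = 35 → write 3 carry 2
  A×7+2 = 72 → write 8 carry 4
  A×7+4 = 74 → write A carry 4
  9×7+4 = 67 → write 3 carry 4
  C×7+4 = 88 → write 8 carry 5
  2×7+5 = 19 → write 3 carry 1
  4×7+1 = 29 → write D carry 1
  remaining carry: 1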